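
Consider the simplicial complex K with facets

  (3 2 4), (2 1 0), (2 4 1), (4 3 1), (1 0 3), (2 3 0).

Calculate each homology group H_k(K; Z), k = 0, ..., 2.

Fix the vertex order 0 < 1 < 2 < 3 < 4 and write every simplex with vertices in increasing order. Then dim K = 2 and the simplices of K are:

  0-simplices (5): [0], [1], [2], [3], [4]
  1-simplices (9): [0,1], [0,2], [0,3], [1,2], [1,3], [1,4], [2,3], [2,4], [3,4]
  2-simplices (6): [0,1,2], [0,1,3], [0,2,3], [1,2,4], [1,3,4], [2,3,4]

giving chain groups C_0 ≅ Z^5, C_1 ≅ Z^9, C_2 ≅ Z^6.

Boundary ∂_1: C_1 → C_0 sends each edge [p,q] (with p < q) to q − p. For instance
  ∂[0,2] = [2] − [0].
The 5×9 boundary matrix has rank 4 and Smith normal form diag(1,1,1,1).

The boundary map ∂_2: C_2 → C_1 maps a triangle to the signed sum of its edges. For instance
  ∂[1,2,4] = [2,4] − [1,4] + [1,2],
  ∂[0,1,3] = [1,3] − [0,3] + [0,1].
The 9×6 boundary matrix has rank 5 and Smith normal form diag(1,1,1,1,1).

From H_k ≅ ker(∂_k) / im(∂_{k+1}) we obtain:

  H_0: rank C_0 − rank ∂_1 = 5 − 4 = 1, and the invariant factors of ∂_1 are all 1, so H_0 = Z.
  H_1: rank ker ∂_1 − rank ∂_2 = (9 − 4) − 5 = 0, and the invariant factors of ∂_2 are all 1, so H_1 = 0.
  H_2: rank ker ∂_2 − rank ∂_3 = (6 − 5) − 0 = 1, and there is no ∂_3, so H_2 = Z.

As a check, the Euler characteristic is 5 − 9 + 6 = 2, which agrees with 1 − 0 + 1 = 2.

H_0 ≅ Z,  H_1 = 0,  H_2 ≅ Z.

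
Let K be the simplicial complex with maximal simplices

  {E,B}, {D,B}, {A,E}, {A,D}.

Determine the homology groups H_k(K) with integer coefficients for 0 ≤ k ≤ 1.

K has 4 vertices, 4 edges.
rank ∂_0 = 0, rank ∂_1 = 3 ⇒ b_0 = 4 − 0 − 3 = 1; all invariant factors of ∂_1 are 1 so no torsion. So H_0 ≅ Z.
rank ∂_1 = 3, rank ∂_2 = 0 ⇒ b_1 = 4 − 3 − 0 = 1. So H_1 ≅ Z.

H_0 = Z,  H_1 = Z.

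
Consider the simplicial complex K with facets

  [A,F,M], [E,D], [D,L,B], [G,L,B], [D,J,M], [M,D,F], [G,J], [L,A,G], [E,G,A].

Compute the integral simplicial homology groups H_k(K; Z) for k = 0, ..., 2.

H_0 ≅ Z,  H_1 ≅ Z^3,  H_2 = 0.

Fix the vertex order A < B < D < E < F < G < J < L < M and write every simplex with vertices in increasing order. Then dim K = 2 and the simplices of K are:

  0-simplices (9): A, B, D, E, F, G, J, L, M
  1-simplices (18): AE, AF, AG, AL, AM, BD, BG, BL, DE, DF, DJ, DL, DM, EG, FM, GJ, GL, JM
  2-simplices (7): AEG, AFM, AGL, BDL, BGL, DFM, DJM

giving chain groups C_0 ≅ Z^9, C_1 ≅ Z^18, C_2 ≅ Z^7.

Boundary ∂_1: C_1 → C_0 sends each edge [p,q] (with p < q) to q − p. For instance
  ∂EG = G − E.
The 9×18 boundary matrix has rank 8 and Smith normal form diag(1,1,1,1,1,1,1,1).

Boundary ∂_2: C_2 → C_1 maps a triangle to the signed sum of its edges. For instance
  ∂DJM = JM − DM + DJ,
  ∂AFM = FM − AM + AF.
The 18×7 boundary matrix has rank 7 and Smith normal form diag(1,1,1,1,1,1,1).

From H_k ≅ ker(∂_k) / im(∂_{k+1}) we obtain:

  H_0: rank C_0 − rank ∂_1 = 9 − 8 = 1, and the invariant factors of ∂_1 are all 1, so H_0 ≅ Z.
  H_1: rank ker ∂_1 − rank ∂_2 = (18 − 8) − 7 = 3, and the invariant factors of ∂_2 are all 1, so H_1 ≅ Z^3.
  H_2: rank ker ∂_2 − rank ∂_3 = (7 − 7) − 0 = 0, and there is no ∂_3, so H_2 ≅ 0.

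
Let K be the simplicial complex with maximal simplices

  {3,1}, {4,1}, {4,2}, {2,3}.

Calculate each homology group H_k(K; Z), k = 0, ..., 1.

Order the vertices as 1 < 2 < 3 < 4. Listing each simplex with vertices in this order, K has dimension 1 with simplices:

  0-simplices (4): [1], [2], [3], [4]
  1-simplices (4): [1,3], [1,4], [2,3], [2,4]

giving chain groups C_0 ≅ Z^4, C_1 ≅ Z^4.

Boundary ∂_1: C_1 → C_0 sends each edge [p,q] (with p < q) to q − p.
This gives a 4×4 integer matrix of rank 3; reducing to Smith normal form yields diagonal entries (1,1,1).

Now H_k = ker ∂_k / im ∂_{k+1}, so:

  H_0: rank C_0 − rank ∂_1 = 4 − 3 = 1, and the invariant factors of ∂_1 are all 1, so H_0 = Z.
  H_1: rank ker ∂_1 − rank ∂_2 = (4 − 3) − 0 = 1, and there is no ∂_2, so H_1 = Z.

H_0 ≅ Z,  H_1 ≅ Z.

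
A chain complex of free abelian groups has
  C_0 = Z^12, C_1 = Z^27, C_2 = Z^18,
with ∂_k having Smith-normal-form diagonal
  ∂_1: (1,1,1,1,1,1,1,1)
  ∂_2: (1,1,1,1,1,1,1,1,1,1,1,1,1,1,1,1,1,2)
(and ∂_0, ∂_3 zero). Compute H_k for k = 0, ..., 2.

H_0: b_0 = 12 − 0 − 8 = 4; torsion from ∂_1 factors > 1: none. So H_0 = Z^4.
H_1: b_1 = 27 − 8 − 18 = 1; torsion from ∂_2 factors > 1: [2]. So H_1 = Z ⊕ Z/2Z.
H_2: b_2 = 18 − 18 − 0 = 0; torsion from ∂_3 factors > 1: none. So H_2 = 0.

H_0 = Z^4,  H_1 = Z ⊕ Z/2Z,  H_2 = 0.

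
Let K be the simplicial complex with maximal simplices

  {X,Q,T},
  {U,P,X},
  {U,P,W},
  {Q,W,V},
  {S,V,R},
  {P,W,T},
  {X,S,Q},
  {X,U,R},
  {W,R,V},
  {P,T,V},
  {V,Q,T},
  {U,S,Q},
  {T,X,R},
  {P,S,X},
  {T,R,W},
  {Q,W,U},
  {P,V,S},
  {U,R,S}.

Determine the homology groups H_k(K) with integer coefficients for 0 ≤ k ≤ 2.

H_0 ≅ Z,  H_1 ≅ Z ⊕ Z/2,  H_2 = 0.

Fix the vertex order P < Q < R < S < T < U < V < W < X and write every simplex with vertices in increasing order. Then dim K = 2 and the simplices of K are:

  0-simplices (9): P, Q, R, S, T, U, V, W, X
  1-simplices (27): PS, PT, PU, PV, PW, PX, QS, QT, QU, QV, QW, QX, RS, RT, RU, RV, RW, RX, SU, SV, SX, TV, TW, TX, UW, UX, VW
  2-simplices (18): PSV, PSX, PTV, PTW, PUW, PUX, QSU, QSX, QTV, QTX, QUW, QVW, RSU, RSV, RTW, RTX, RUX, RVW

Hence C_0 ≅ Z^9, C_1 ≅ Z^27, C_2 ≅ Z^18.

∂_1: C_1 → C_0 is given by ∂[p,q] = [q] − [p]. For instance
  ∂QW = W − Q.
This gives a 9×27 integer matrix of rank 8; reducing to Smith normal form yields diagonal entries (1,1,1,1,1,1,1,1).

Boundary ∂_2: C_2 → C_1 acts by ∂[p,q,r] = [q,r] − [p,r] + [p,q]. For instance
  ∂PUW = UW − PW + PU,
  ∂PSX = SX − PX + PS.
The resulting 27×18 matrix has rank 18, and its Smith normal form has invariant factors (1,1,1,1,1,1,1,1,1,1,1,1,1,1,1,1,1,2).

From H_k ≅ ker(∂_k) / im(∂_{k+1}) we obtain:

  H_0: rank C_0 − rank ∂_1 = 9 − 8 = 1, and the invariant factors of ∂_1 are all 1, so H_0 ≅ Z.
  H_1: rank ker ∂_1 − rank ∂_2 = (27 − 8) − 18 = 1, and ∂_2 has invariant factor 2 > 1, so H_1 ≅ Z ⊕ Z/2.
  H_2: rank ker ∂_2 − rank ∂_3 = (18 − 18) − 0 = 0, and there is no ∂_3, so H_2 ≅ 0.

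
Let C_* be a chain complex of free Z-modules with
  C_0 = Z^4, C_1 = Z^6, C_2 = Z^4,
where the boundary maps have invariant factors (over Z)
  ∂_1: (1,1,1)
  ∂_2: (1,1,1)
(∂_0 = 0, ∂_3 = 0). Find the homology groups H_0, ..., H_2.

H_0: b_0 = 4 − 0 − 3 = 1; torsion from ∂_1 factors > 1: none. So H_0 ≅ Z.
H_1: b_1 = 6 − 3 − 3 = 0; torsion from ∂_2 factors > 1: none. So H_1 ≅ 0.
H_2: b_2 = 4 − 3 − 0 = 1; torsion from ∂_3 factors > 1: none. So H_2 ≅ Z.

H_0 ≅ Z,  H_1 = 0,  H_2 ≅ Z.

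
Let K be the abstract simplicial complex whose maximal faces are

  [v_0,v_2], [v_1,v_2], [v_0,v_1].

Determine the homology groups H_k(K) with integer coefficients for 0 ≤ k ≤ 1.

Fix the vertex order v_0 < v_1 < v_2 and write every simplex with vertices in increasing order. Then dim K = 1 and the simplices of K are:

  0-simplices (3): [v_0], [v_1], [v_2]
  1-simplices (3): [v_0,v_1], [v_0,v_2], [v_1,v_2]

so the chain groups are C_0 ≅ Z^3, C_1 ≅ Z^3.

∂_1: C_1 → C_0 maps an edge to its endpoints' difference, ∂[p,q] = q − p.
This gives a 3×3 integer matrix of rank 2; reducing to Smith normal form yields diagonal entries (1,1).

From H_k ≅ ker(∂_k) / im(∂_{k+1}) we obtain:

  H_0: rank C_0 − rank ∂_1 = 3 − 2 = 1, and the invariant factors of ∂_1 are all 1, so H_0 = Z.
  H_1: rank ker ∂_1 − rank ∂_2 = (3 − 2) − 0 = 1, and there is no ∂_2, so H_1 = Z.

H_0 = Z,  H_1 = Z.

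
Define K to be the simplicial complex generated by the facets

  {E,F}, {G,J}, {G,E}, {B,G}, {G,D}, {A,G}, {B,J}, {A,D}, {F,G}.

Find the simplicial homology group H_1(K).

H_1 ≅ Z^3.

Fix the vertex order A < B < D < E < F < G < J and write every simplex with vertices in increasing order. Then dim K = 1 and the simplices of K are:

  0-simplices (7): A, B, D, E, F, G, J
  1-simplices (9): AD, AG, BG, BJ, DG, EF, EG, FG, GJ

giving chain groups C_0 ≅ Z^7, C_1 ≅ Z^9.

The boundary map ∂_1: C_1 → C_0 sends each edge [p,q] (with p < q) to q − p. For instance
  ∂EF = F − E.
This gives a 7×9 integer matrix of rank 6; reducing to Smith normal form yields diagonal entries (1,1,1,1,1,1).

Reading off H_k = ker ∂_k / im ∂_{k+1}:

  H_1: rank ker ∂_1 − rank ∂_2 = (9 − 6) − 0 = 3, and there is no ∂_2, so H_1 = Z^3.

(K is a triangulation of a wedge of 3 circles.)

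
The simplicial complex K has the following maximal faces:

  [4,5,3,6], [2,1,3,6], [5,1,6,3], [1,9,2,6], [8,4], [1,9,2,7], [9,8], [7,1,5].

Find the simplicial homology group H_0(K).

Fix the vertex order 1 < 2 < 3 < 4 < 5 < 6 < 7 < 8 < 9 and write every simplex with vertices in increasing order. Then dim K = 3 and the simplices of K are:

  0-simplices (9): [1], [2], [3], [4], [5], [6], [7], [8], [9]
  1-simplices (21): [1,2], [1,3], [1,5], [1,6], [1,7], [1,9], [2,3], [2,6], [2,7], [2,9], [3,4], [3,5], [3,6], [4,5], [4,6], [4,8], [5,6], [5,7], [6,9], [7,9], [8,9]
  2-simplices (17): [1,2,3], [1,2,6], [1,2,7], [1,2,9], [1,3,5], [1,3,6], [1,5,6], [1,5,7], [1,6,9], [1,7,9], [2,3,6], [2,6,9], [2,7,9], [3,4,5], [3,4,6], [3,5,6], [4,5,6]
  3-simplices (5): [1,2,3,6], [1,2,6,9], [1,2,7,9], [1,3,5,6], [3,4,5,6]

so the chain groups are C_0 ≅ Z^9, C_1 ≅ Z^21, C_2 ≅ Z^17, C_3 ≅ Z^5.

∂_1: C_1 → C_0 sends each edge [p,q] (with p < q) to q − p. For instance
  ∂[1,9] = [9] − [1].
As a 9×21 matrix over Z this has rank 8, with invariant factors (1,1,1,1,1,1,1,1).

∂_2: C_2 → C_1 acts by ∂[p,q,r] = [q,r] − [p,r] + [p,q]. For instance
  ∂[1,2,7] = [2,7] − [1,7] + [1,2],
  ∂[1,7,9] = [7,9] − [1,9] + [1,7].
The resulting 21×17 matrix has rank 12, and its Smith normal form has invariant factors (1,1,1,1,1,1,1,1,1,1,1,1).

The boundary map ∂_3: C_3 → C_2 sends each 3-simplex σ to the alternating sum Σ_i (−1)^i (σ with its i-th vertex removed). For instance
  ∂[1,3,5,6] = [3,5,6] − [1,5,6] + [1,3,6] − [1,3,5],
  ∂[1,2,3,6] = [2,3,6] − [1,3,6] + [1,2,6] − [1,2,3].
The resulting 17×5 matrix has rank 5, and its Smith normal form has invariant factors (1,1,1,1,1).

From H_k ≅ ker(∂_k) / im(∂_{k+1}) we obtain:

  H_0: rank C_0 − rank ∂_1 = 9 − 8 = 1, and the invariant factors of ∂_1 are all 1, so H_0 = Z.

H_0 ≅ Z.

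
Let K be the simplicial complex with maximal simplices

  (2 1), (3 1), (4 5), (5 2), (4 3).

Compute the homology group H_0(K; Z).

H_0 ≅ Z.

Order the vertices as 1 < 2 < 3 < 4 < 5. Listing each simplex with vertices in this order, K has dimension 1 with simplices:

  0-simplices (5): [1], [2], [3], [4], [5]
  1-simplices (5): [1,2], [1,3], [2,5], [3,4], [4,5]

giving chain groups C_0 ≅ Z^5, C_1 ≅ Z^5.

Boundary ∂_1: C_1 → C_0 sends each edge [p,q] (with p < q) to q − p.
The resulting 5×5 matrix has rank 4, and its Smith normal form has invariant factors (1,1,1,1).

Computing H_k = (kernel of ∂_k) / (image of ∂_{k+1}):

  H_0: rank C_0 − rank ∂_1 = 5 − 4 = 1, and the invariant factors of ∂_1 are all 1, so H_0 ≅ Z.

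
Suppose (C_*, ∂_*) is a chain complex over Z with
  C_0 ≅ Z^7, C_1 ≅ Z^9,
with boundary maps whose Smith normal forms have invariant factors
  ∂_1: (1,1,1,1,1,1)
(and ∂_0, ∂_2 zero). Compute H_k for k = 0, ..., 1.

H_0 ≅ Z,  H_1 ≅ Z^3.

H_0: b_0 = 7 − 0 − 6 = 1; torsion from ∂_1 factors > 1: none. So H_0 ≅ Z.
H_1: b_1 = 9 − 6 − 0 = 3; torsion from ∂_2 factors > 1: none. So H_1 ≅ Z^3.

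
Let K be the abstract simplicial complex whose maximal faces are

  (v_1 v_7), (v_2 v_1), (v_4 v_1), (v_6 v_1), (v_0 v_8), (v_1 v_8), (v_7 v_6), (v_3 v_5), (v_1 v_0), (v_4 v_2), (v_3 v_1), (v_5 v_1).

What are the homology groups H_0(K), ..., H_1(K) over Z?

Order the vertices as v_0 < v_1 < v_2 < v_3 < v_4 < v_5 < v_6 < v_7 < v_8. Listing each simplex with vertices in this order, K has dimension 1 with simplices:

  0-simplices (9): [v_0], [v_1], [v_2], [v_3], [v_4], [v_5], [v_6], [v_7], [v_8]
  1-simplices (12): [v_0,v_1], [v_0,v_8], [v_1,v_2], [v_1,v_3], [v_1,v_4], [v_1,v_5], [v_1,v_6], [v_1,v_7], [v_1,v_8], [v_2,v_4], [v_3,v_5], [v_6,v_7]

so the chain groups are C_0 ≅ Z^9, C_1 ≅ Z^12.

∂_1: C_1 → C_0 maps an edge to its endpoints' difference, ∂[p,q] = q − p. For instance
  ∂[v_0,v_1] = [v_1] − [v_0].
The resulting 9×12 matrix has rank 8, and its Smith normal form has invariant factors (1,1,1,1,1,1,1,1).

Computing H_k = (kernel of ∂_k) / (image of ∂_{k+1}):

  H_0: rank C_0 − rank ∂_1 = 9 − 8 = 1, and the invariant factors of ∂_1 are all 1, so H_0 = Z.
  H_1: rank ker ∂_1 − rank ∂_2 = (12 − 8) − 0 = 4, and there is no ∂_2, so H_1 = Z^4.

H_0 ≅ Z,  H_1 ≅ Z^4.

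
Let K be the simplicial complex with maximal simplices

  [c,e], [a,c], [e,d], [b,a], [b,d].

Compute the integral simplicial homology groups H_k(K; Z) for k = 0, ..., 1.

H_0 = Z,  H_1 = Z.

Fix the vertex order a < b < c < d < e and write every simplex with vertices in increasing order. Then dim K = 1 and the simplices of K are:

  0-simplices (5): a, b, c, d, e
  1-simplices (5): ab, ac, bd, ce, de

so the chain groups are C_0 ≅ Z^5, C_1 ≅ Z^5.

∂_1: C_1 → C_0 sends each edge [p,q] (with p < q) to q − p.
The resulting 5×5 matrix has rank 4, and its Smith normal form has invariant factors (1,1,1,1).

Now H_k = ker ∂_k / im ∂_{k+1}, so:

  H_0: rank C_0 − rank ∂_1 = 5 − 4 = 1, and the invariant factors of ∂_1 are all 1, so H_0 ≅ Z.
  H_1: rank ker ∂_1 − rank ∂_2 = (5 − 4) − 0 = 1, and there is no ∂_2, so H_1 ≅ Z.

(K is a triangulation of the circle S^1.)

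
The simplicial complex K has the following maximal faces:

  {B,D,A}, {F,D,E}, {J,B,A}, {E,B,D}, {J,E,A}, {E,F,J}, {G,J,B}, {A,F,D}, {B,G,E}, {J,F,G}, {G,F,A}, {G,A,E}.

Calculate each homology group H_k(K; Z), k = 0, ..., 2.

Fix the vertex order A < B < D < E < F < G < J and write every simplex with vertices in increasing order. Then dim K = 2 and the simplices of K are:

  0-simplices (7): A, B, D, E, F, G, J
  1-simplices (18): AB, AD, AE, AF, AG, AJ, BD, BE, BG, BJ, DE, DF, EF, EG, EJ, FG, FJ, GJ
  2-simplices (12): ABD, ABJ, ADF, AEG, AEJ, AFG, BDE, BEG, BGJ, DEF, EFJ, FGJ

Hence C_0 ≅ Z^7, C_1 ≅ Z^18, C_2 ≅ Z^12.

∂_1: C_1 → C_0 is given by ∂[p,q] = [q] − [p].
As a 7×18 matrix over Z this has rank 6, with invariant factors (1,1,1,1,1,1).

The boundary map ∂_2: C_2 → C_1 acts by ∂[p,q,r] = [q,r] − [p,r] + [p,q]. For instance
  ∂AEJ = EJ − AJ + AE,
  ∂EFJ = FJ − EJ + EF.
The resulting 18×12 matrix has rank 12, and its Smith normal form has invariant factors (1,1,1,1,1,1,1,1,1,1,1,2).

Now H_k = ker ∂_k / im ∂_{k+1}, so:

  H_0: rank C_0 − rank ∂_1 = 7 − 6 = 1, and the invariant factors of ∂_1 are all 1, so H_0 ≅ Z.
  H_1: rank ker ∂_1 − rank ∂_2 = (18 − 6) − 12 = 0, and ∂_2 has invariant factor 2 > 1, so H_1 ≅ Z/2Z.
  H_2: rank ker ∂_2 − rank ∂_3 = (12 − 12) − 0 = 0, and there is no ∂_3, so H_2 ≅ 0.

As a check, the Euler characteristic is 7 − 18 + 12 = 1, which agrees with 1 − 0 + 0 = 1.
(K is a triangulation of the real projective plane RP^2.)

H_0 ≅ Z,  H_1 ≅ Z/2Z,  H_2 = 0.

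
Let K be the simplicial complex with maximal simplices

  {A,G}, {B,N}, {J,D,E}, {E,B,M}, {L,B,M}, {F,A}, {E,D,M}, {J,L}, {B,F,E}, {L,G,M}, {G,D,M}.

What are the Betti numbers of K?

K has 10 vertices, 18 edges, 7 triangles.
rank ∂_0 = 0, rank ∂_1 = 9 ⇒ b_0 = 10 − 0 − 9 = 1; all invariant factors of ∂_1 are 1 so no torsion. So H_0 = Z.
rank ∂_1 = 9, rank ∂_2 = 7 ⇒ b_1 = 18 − 9 − 7 = 2; all invariant factors of ∂_2 are 1 so no torsion. So H_1 = Z^2.
rank ∂_2 = 7, rank ∂_3 = 0 ⇒ b_2 = 7 − 7 − 0 = 0. So H_2 = 0.

b_0 = 1, b_1 = 2, b_2 = 0.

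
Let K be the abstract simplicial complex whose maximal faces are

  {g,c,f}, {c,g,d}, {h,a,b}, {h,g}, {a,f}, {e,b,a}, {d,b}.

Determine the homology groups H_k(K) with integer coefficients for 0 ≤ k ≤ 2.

K has 8 vertices, 13 edges, 4 triangles.
rank ∂_0 = 0, rank ∂_1 = 7 ⇒ b_0 = 8 − 0 − 7 = 1; all invariant factors of ∂_1 are 1 so no torsion. So H_0 ≅ Z.
rank ∂_1 = 7, rank ∂_2 = 4 ⇒ b_1 = 13 − 7 − 4 = 2; all invariant factors of ∂_2 are 1 so no torsion. So H_1 ≅ Z^2.
rank ∂_2 = 4, rank ∂_3 = 0 ⇒ b_2 = 4 − 4 − 0 = 0. So H_2 ≅ 0.

H_0 ≅ Z,  H_1 ≅ Z^2,  H_2 = 0.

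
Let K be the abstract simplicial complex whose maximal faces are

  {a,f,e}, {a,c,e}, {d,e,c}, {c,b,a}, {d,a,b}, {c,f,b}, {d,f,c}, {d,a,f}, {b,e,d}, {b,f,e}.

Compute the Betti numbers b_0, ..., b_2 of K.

b_0 = 1, b_1 = 0, b_2 = 0.

Take the total order a < b < c < d < e < f on the vertex set. Then K (dimension 2) consists of the simplices:

  0-simplices (6): a, b, c, d, e, f
  1-simplices (15): ab, ac, ad, ae, af, bc, bd, be, bf, cd, ce, cf, de, df, ef
  2-simplices (10): abc, abd, ace, adf, aef, bcf, bde, bef, cde, cdf

giving chain groups C_0 ≅ Z^6, C_1 ≅ Z^15, C_2 ≅ Z^10.

Boundary ∂_1: C_1 → C_0 is given by ∂[p,q] = [q] − [p]. For instance
  ∂af = f − a.
The resulting 6×15 matrix has rank 5, and its Smith normal form has invariant factors (1,1,1,1,1).

Boundary ∂_2: C_2 → C_1 maps a triangle to the signed sum of its edges. For instance
  ∂adf = df − af + ad,
  ∂bde = de − be + bd.
The 15×10 boundary matrix has rank 10 and Smith normal form diag(1,1,1,1,1,1,1,1,1,2).

Reading off H_k = ker ∂_k / im ∂_{k+1}:

  H_0: rank C_0 − rank ∂_1 = 6 − 5 = 1, and the invariant factors of ∂_1 are all 1, so H_0 = Z.
  H_1: rank ker ∂_1 − rank ∂_2 = (15 − 5) − 10 = 0, and ∂_2 has invariant factor 2 > 1, so H_1 = Z/2Z.
  H_2: rank ker ∂_2 − rank ∂_3 = (10 − 10) − 0 = 0, and there is no ∂_3, so H_2 = 0.

Hence the Betti numbers are b_0 = 1, b_1 = 0, b_2 = 0.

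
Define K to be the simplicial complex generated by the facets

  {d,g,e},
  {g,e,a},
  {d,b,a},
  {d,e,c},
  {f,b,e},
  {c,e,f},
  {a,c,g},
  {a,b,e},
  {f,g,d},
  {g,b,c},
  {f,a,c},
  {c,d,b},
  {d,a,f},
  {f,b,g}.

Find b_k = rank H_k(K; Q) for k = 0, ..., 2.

Take the total order a < b < c < d < e < f < g on the vertex set. Then K (dimension 2) consists of the simplices:

  0-simplices (7): a, b, c, d, e, f, g
  1-simplices (21): ab, ac, ad, ae, af, ag, bc, bd, be, bf, bg, cd, ce, cf, cg, de, df, dg, ef, eg, fg
  2-simplices (14): abd, abe, acf, acg, adf, aeg, bcd, bcg, bef, bfg, cde, cef, deg, dfg

Hence C_0 ≅ Z^7, C_1 ≅ Z^21, C_2 ≅ Z^14.

The boundary map ∂_1: C_1 → C_0 sends each edge [p,q] (with p < q) to q − p. For instance
  ∂ce = e − c.
The resulting 7×21 matrix has rank 6, and its Smith normal form has invariant factors (1,1,1,1,1,1).

The boundary map ∂_2: C_2 → C_1 maps a triangle to the signed sum of its edges. For instance
  ∂abe = be − ae + ab,
  ∂bfg = fg − bg + bf.
The resulting 21×14 matrix has rank 13, and its Smith normal form has invariant factors (1,1,1,1,1,1,1,1,1,1,1,1,1).

Now H_k = ker ∂_k / im ∂_{k+1}, so:

  H_0: rank C_0 − rank ∂_1 = 7 − 6 = 1, and the invariant factors of ∂_1 are all 1, so H_0 ≅ Z.
  H_1: rank ker ∂_1 − rank ∂_2 = (21 − 6) − 13 = 2, and the invariant factors of ∂_2 are all 1, so H_1 ≅ Z^2.
  H_2: rank ker ∂_2 − rank ∂_3 = (14 − 13) − 0 = 1, and there is no ∂_3, so H_2 ≅ Z.

(K is a triangulation of the torus T^2.)

Hence the Betti numbers are b_0 = 1, b_1 = 2, b_2 = 1.

b_0 = 1, b_1 = 2, b_2 = 1.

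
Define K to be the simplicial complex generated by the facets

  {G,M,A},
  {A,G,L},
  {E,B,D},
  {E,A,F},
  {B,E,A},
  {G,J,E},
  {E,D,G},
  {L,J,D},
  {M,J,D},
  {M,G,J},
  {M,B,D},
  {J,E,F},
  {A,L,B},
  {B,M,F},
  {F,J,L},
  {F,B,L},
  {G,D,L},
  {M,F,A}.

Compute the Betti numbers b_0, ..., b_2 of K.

Order the vertices as A < B < D < E < F < G < J < L < M. Listing each simplex with vertices in this order, K has dimension 2 with simplices:

  0-simplices (9): A, B, D, E, F, G, J, L, M
  1-simplices (27): AB, AE, AF, AG, AL, AM, BD, BE, BF, BL, BM, DE, DG, DJ, DL, DM, EF, EG, EJ, FJ, FL, FM, GJ, GL, GM, JL, JM
  2-simplices (18): ABE, ABL, AEF, AFM, AGL, AGM, BDE, BDM, BFL, BFM, DEG, DGL, DJL, DJM, EFJ, EGJ, FJL, GJM

giving chain groups C_0 ≅ Z^9, C_1 ≅ Z^27, C_2 ≅ Z^18.

∂_1: C_1 → C_0 sends each edge [p,q] (with p < q) to q − p. For instance
  ∂AG = G − A.
This gives a 9×27 integer matrix of rank 8; reducing to Smith normal form yields diagonal entries (1,1,1,1,1,1,1,1).

Boundary ∂_2: C_2 → C_1 sends each 2-simplex [p,q,r] to [q,r] − [p,r] + [p,q]. For instance
  ∂DEG = EG − DG + DE,
  ∂DJL = JL − DL + DJ.
The resulting 27×18 matrix has rank 18, and its Smith normal form has invariant factors (1,1,1,1,1,1,1,1,1,1,1,1,1,1,1,1,1,2).

Reading off H_k = ker ∂_k / im ∂_{k+1}:

  H_0: rank C_0 − rank ∂_1 = 9 − 8 = 1, and the invariant factors of ∂_1 are all 1, so H_0 = Z.
  H_1: rank ker ∂_1 − rank ∂_2 = (27 − 8) − 18 = 1, and ∂_2 has invariant factor 2 > 1, so H_1 = Z ⊕ Z/2.
  H_2: rank ker ∂_2 − rank ∂_3 = (18 − 18) − 0 = 0, and there is no ∂_3, so H_2 = 0.

Hence the Betti numbers are b_0 = 1, b_1 = 1, b_2 = 0.

b_0 = 1, b_1 = 1, b_2 = 0.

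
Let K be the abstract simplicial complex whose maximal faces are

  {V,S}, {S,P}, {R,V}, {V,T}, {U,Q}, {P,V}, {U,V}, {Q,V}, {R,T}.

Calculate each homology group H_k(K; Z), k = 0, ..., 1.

K has 7 vertices, 9 edges.
rank ∂_0 = 0, rank ∂_1 = 6 ⇒ b_0 = 7 − 0 − 6 = 1; all invariant factors of ∂_1 are 1 so no torsion. So H_0 = Z.
rank ∂_1 = 6, rank ∂_2 = 0 ⇒ b_1 = 9 − 6 − 0 = 3. So H_1 = Z^3.

H_0 ≅ Z,  H_1 ≅ Z^3.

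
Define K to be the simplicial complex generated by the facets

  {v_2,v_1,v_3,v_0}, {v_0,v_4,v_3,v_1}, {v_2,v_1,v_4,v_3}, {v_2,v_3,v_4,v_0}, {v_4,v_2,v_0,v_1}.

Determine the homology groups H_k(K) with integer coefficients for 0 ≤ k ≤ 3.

H_0 = Z,  H_1 = 0,  H_2 = 0,  H_3 = Z.

K has 5 vertices, 10 edges, 10 triangles, 5 3-simplices.
rank ∂_0 = 0, rank ∂_1 = 4 ⇒ b_0 = 5 − 0 − 4 = 1; all invariant factors of ∂_1 are 1 so no torsion. So H_0 ≅ Z.
rank ∂_1 = 4, rank ∂_2 = 6 ⇒ b_1 = 10 − 4 − 6 = 0; all invariant factors of ∂_2 are 1 so no torsion. So H_1 ≅ 0.
rank ∂_2 = 6, rank ∂_3 = 4 ⇒ b_2 = 10 − 6 − 4 = 0; all invariant factors of ∂_3 are 1 so no torsion. So H_2 ≅ 0.
rank ∂_3 = 4, rank ∂_4 = 0 ⇒ b_3 = 5 − 4 − 0 = 1. So H_3 ≅ Z.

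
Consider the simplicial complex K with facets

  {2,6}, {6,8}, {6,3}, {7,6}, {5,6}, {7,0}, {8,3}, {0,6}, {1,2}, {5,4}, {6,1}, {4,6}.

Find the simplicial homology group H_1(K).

H_1 = Z^4.

Take the total order 0 < 1 < 2 < 3 < 4 < 5 < 6 < 7 < 8 on the vertex set. Then K (dimension 1) consists of the simplices:

  0-simplices (9): [0], [1], [2], [3], [4], [5], [6], [7], [8]
  1-simplices (12): [0,6], [0,7], [1,2], [1,6], [2,6], [3,6], [3,8], [4,5], [4,6], [5,6], [6,7], [6,8]

giving chain groups C_0 ≅ Z^9, C_1 ≅ Z^12.

The boundary map ∂_1: C_1 → C_0 maps an edge to its endpoints' difference, ∂[p,q] = q − p.
This gives a 9×12 integer matrix of rank 8; reducing to Smith normal form yields diagonal entries (1,1,1,1,1,1,1,1).

From H_k ≅ ker(∂_k) / im(∂_{k+1}) we obtain:

  H_1: rank ker ∂_1 − rank ∂_2 = (12 − 8) − 0 = 4, and there is no ∂_2, so H_1 = Z^4.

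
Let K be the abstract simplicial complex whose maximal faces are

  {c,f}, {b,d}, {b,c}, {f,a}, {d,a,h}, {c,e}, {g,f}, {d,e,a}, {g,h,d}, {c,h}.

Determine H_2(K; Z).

Fix the vertex order a < b < c < d < e < f < g < h and write every simplex with vertices in increasing order. Then dim K = 2 and the simplices of K are:

  0-simplices (8): a, b, c, d, e, f, g, h
  1-simplices (14): ad, ae, af, ah, bc, bd, ce, cf, ch, de, dg, dh, fg, gh
  2-simplices (3): ade, adh, dgh

giving chain groups C_0 ≅ Z^8, C_1 ≅ Z^14, C_2 ≅ Z^3.

Boundary ∂_1: C_1 → C_0 maps an edge to its endpoints' difference, ∂[p,q] = q − p.
As a 8×14 matrix over Z this has rank 7, with invariant factors (1,1,1,1,1,1,1).

The boundary map ∂_2: C_2 → C_1 acts by ∂[p,q,r] = [q,r] − [p,r] + [p,q]. For instance
  ∂adh = dh − ah + ad,
  ∂dgh = gh − dh + dg.
This gives a 14×3 integer matrix of rank 3; reducing to Smith normal form yields diagonal entries (1,1,1).

From H_k ≅ ker(∂_k) / im(∂_{k+1}) we obtain:

  H_2: rank ker ∂_2 − rank ∂_3 = (3 − 3) − 0 = 0, and there is no ∂_3, so H_2 = 0.

H_2 = 0.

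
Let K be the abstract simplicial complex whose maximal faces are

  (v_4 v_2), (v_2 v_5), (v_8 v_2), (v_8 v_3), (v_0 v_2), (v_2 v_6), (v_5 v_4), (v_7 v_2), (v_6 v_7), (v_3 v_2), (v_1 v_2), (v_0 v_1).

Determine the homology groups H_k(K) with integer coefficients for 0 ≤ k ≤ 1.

K has 9 vertices, 12 edges.
rank ∂_0 = 0, rank ∂_1 = 8 ⇒ b_0 = 9 − 0 − 8 = 1; all invariant factors of ∂_1 are 1 so no torsion. So H_0 = Z.
rank ∂_1 = 8, rank ∂_2 = 0 ⇒ b_1 = 12 − 8 − 0 = 4. So H_1 = Z^4.

H_0 ≅ Z,  H_1 ≅ Z^4.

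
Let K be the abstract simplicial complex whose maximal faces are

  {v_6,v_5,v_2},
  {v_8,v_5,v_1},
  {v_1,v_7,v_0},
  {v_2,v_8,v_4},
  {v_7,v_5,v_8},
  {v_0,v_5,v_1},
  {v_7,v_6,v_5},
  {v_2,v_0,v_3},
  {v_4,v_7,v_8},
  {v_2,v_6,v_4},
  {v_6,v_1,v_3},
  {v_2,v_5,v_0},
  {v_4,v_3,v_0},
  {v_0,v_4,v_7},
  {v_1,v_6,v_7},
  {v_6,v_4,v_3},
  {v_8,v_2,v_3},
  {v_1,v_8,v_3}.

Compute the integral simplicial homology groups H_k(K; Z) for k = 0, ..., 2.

Order the vertices as v_0 < v_1 < v_2 < v_3 < v_4 < v_5 < v_6 < v_7 < v_8. Listing each simplex with vertices in this order, K has dimension 2 with simplices:

  0-simplices (9): [v_0], [v_1], [v_2], [v_3], [v_4], [v_5], [v_6], [v_7], [v_8]
  1-simplices (27): (27 of them)
  2-simplices (18): (18 of them)

Hence C_0 ≅ Z^9, C_1 ≅ Z^27, C_2 ≅ Z^18.

Boundary ∂_1: C_1 → C_0 sends each edge [p,q] (with p < q) to q − p.
This gives a 9×27 integer matrix of rank 8; reducing to Smith normal form yields diagonal entries (1,1,1,1,1,1,1,1).

∂_2: C_2 → C_1 sends each 2-simplex [p,q,r] to [q,r] − [p,r] + [p,q]. For instance
  ∂[v_0,v_4,v_7] = [v_4,v_7] − [v_0,v_7] + [v_0,v_4],
  ∂[v_2,v_3,v_8] = [v_3,v_8] − [v_2,v_8] + [v_2,v_3].
As a 27×18 matrix over Z this has rank 18, with invariant factors (1,1,1,1,1,1,1,1,1,1,1,1,1,1,1,1,1,2).

Reading off H_k = ker ∂_k / im ∂_{k+1}:

  H_0: rank C_0 − rank ∂_1 = 9 − 8 = 1, and the invariant factors of ∂_1 are all 1, so H_0 = Z.
  H_1: rank ker ∂_1 − rank ∂_2 = (27 − 8) − 18 = 1, and ∂_2 has invariant factor 2 > 1, so H_1 = Z ⊕ Z/2.
  H_2: rank ker ∂_2 − rank ∂_3 = (18 − 18) − 0 = 0, and there is no ∂_3, so H_2 = 0.

H_0 = Z,  H_1 = Z ⊕ Z/2,  H_2 = 0.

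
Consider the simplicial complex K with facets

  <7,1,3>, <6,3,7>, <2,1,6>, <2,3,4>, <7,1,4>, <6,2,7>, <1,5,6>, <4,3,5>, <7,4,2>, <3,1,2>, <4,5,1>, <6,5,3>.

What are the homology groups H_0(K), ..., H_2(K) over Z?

H_0 ≅ Z,  H_1 ≅ Z/2Z,  H_2 = 0.

K has 7 vertices, 18 edges, 12 triangles.
rank ∂_0 = 0, rank ∂_1 = 6 ⇒ b_0 = 7 − 0 − 6 = 1; all invariant factors of ∂_1 are 1 so no torsion. So H_0 ≅ Z.
rank ∂_1 = 6, rank ∂_2 = 12 ⇒ b_1 = 18 − 6 − 12 = 0; ∂_2 has invariant factor(s) [2] giving torsion. So H_1 ≅ Z/2Z.
rank ∂_2 = 12, rank ∂_3 = 0 ⇒ b_2 = 12 − 12 − 0 = 0. So H_2 ≅ 0.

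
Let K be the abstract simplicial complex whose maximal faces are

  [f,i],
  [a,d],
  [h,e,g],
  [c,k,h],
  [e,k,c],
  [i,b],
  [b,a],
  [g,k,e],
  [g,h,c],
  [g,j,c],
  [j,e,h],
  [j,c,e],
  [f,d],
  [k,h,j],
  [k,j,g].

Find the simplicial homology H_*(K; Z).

H_0 = Z^2,  H_1 = Z ⊕ Z/2,  H_2 = 0.

Take the total order a < b < c < d < e < f < g < h < i < j < k on the vertex set. Then K (dimension 2) consists of the simplices:

  0-simplices (11): a, b, c, d, e, f, g, h, i, j, k
  1-simplices (20): ab, ad, bi, ce, cg, ch, cj, ck, df, eg, eh, ej, ek, fi, gh, gj, gk, hj, hk, jk
  2-simplices (10): cej, cek, cgh, cgj, chk, egh, egk, ehj, gjk, hjk

so the chain groups are C_0 ≅ Z^11, C_1 ≅ Z^20, C_2 ≅ Z^10.

Boundary ∂_1: C_1 → C_0 is given by ∂[p,q] = [q] − [p].
As a 11×20 matrix over Z this has rank 9, with invariant factors (1,1,1,1,1,1,1,1,1).

∂_2: C_2 → C_1 sends each 2-simplex [p,q,r] to [q,r] − [p,r] + [p,q]. For instance
  ∂cgj = gj − cj + cg,
  ∂hjk = jk − hk + hj.
The resulting 20×10 matrix has rank 10, and its Smith normal form has invariant factors (1,1,1,1,1,1,1,1,1,2).

From H_k ≅ ker(∂_k) / im(∂_{k+1}) we obtain:

  H_0: rank C_0 − rank ∂_1 = 11 − 9 = 2, and the invariant factors of ∂_1 are all 1, so H_0 ≅ Z^2.
  H_1: rank ker ∂_1 − rank ∂_2 = (20 − 9) − 10 = 1, and ∂_2 has invariant factor 2 > 1, so H_1 ≅ Z ⊕ Z/2.
  H_2: rank ker ∂_2 − rank ∂_3 = (10 − 10) − 0 = 0, and there is no ∂_3, so H_2 ≅ 0.

(K is a triangulation of the disjoint union of the circle S^1 and the real projective plane RP^2.)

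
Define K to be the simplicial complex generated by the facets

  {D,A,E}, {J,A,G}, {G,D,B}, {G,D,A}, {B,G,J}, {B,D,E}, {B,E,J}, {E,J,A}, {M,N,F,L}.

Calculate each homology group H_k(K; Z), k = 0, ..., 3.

Order the vertices as A < B < D < E < F < G < J < L < M < N. Listing each simplex with vertices in this order, K has dimension 3 with simplices:

  0-simplices (10): A, B, D, E, F, G, J, L, M, N
  1-simplices (18): AD, AE, AG, AJ, BD, BE, BG, BJ, DE, DG, EJ, FL, FM, FN, GJ, LM, LN, MN
  2-simplices (12): ADE, ADG, AEJ, AGJ, BDE, BDG, BEJ, BGJ, FLM, FLN, FMN, LMN
  3-simplices (1): FLMN

Hence C_0 ≅ Z^10, C_1 ≅ Z^18, C_2 ≅ Z^12, C_3 ≅ Z^1.

The boundary map ∂_1: C_1 → C_0 maps an edge to its endpoints' difference, ∂[p,q] = q − p. For instance
  ∂FL = L − F.
The resulting 10×18 matrix has rank 8, and its Smith normal form has invariant factors (1,1,1,1,1,1,1,1).

The boundary map ∂_2: C_2 → C_1 maps a triangle to the signed sum of its edges. For instance
  ∂BEJ = EJ − BJ + BE,
  ∂FLN = LN − FN + FL.
The 18×12 boundary matrix has rank 10 and Smith normal form diag(1,1,1,1,1,1,1,1,1,1).

The boundary map ∂_3: C_3 → C_2 sends each 3-simplex σ to the alternating sum Σ_i (−1)^i (σ with its i-th vertex removed). For instance
  ∂FLMN = LMN − FMN + FLN − FLM.
As a 12×1 matrix over Z this has rank 1, with invariant factors (1).

Now H_k = ker ∂_k / im ∂_{k+1}, so:

  H_0: rank C_0 − rank ∂_1 = 10 − 8 = 2, and the invariant factors of ∂_1 are all 1, so H_0 ≅ Z^2.
  H_1: rank ker ∂_1 − rank ∂_2 = (18 − 8) − 10 = 0, and the invariant factors of ∂_2 are all 1, so H_1 ≅ 0.
  H_2: rank ker ∂_2 − rank ∂_3 = (12 − 10) − 1 = 1, and the invariant factors of ∂_3 are all 1, so H_2 ≅ Z.
  H_3: rank ker ∂_3 − rank ∂_4 = (1 − 1) − 0 = 0, and there is no ∂_4, so H_3 ≅ 0.

H_0 = Z^2,  H_1 = 0,  H_2 = Z,  H_3 = 0.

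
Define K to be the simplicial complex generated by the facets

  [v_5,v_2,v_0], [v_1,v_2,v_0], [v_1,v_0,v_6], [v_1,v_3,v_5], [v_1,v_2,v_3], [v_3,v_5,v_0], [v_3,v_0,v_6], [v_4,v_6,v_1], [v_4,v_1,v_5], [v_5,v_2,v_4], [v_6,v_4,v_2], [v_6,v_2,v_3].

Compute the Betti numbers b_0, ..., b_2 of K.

b_0 = 1, b_1 = 0, b_2 = 0.

We work with the vertex ordering v_0 < v_1 < v_2 < v_3 < v_4 < v_5 < v_6. The simplices of K, each written with vertices in increasing order, are:

  0-simplices (7): [v_0], [v_1], [v_2], [v_3], [v_4], [v_5], [v_6]
  1-simplices (18): (18 of them)
  2-simplices (12): (12 of them)

giving chain groups C_0 ≅ Z^7, C_1 ≅ Z^18, C_2 ≅ Z^12.

∂_1: C_1 → C_0 sends each edge [p,q] (with p < q) to q − p.
As a 7×18 matrix over Z this has rank 6, with invariant factors (1,1,1,1,1,1).

Boundary ∂_2: C_2 → C_1 maps a triangle to the signed sum of its edges. For instance
  ∂[v_2,v_4,v_6] = [v_4,v_6] − [v_2,v_6] + [v_2,v_4],
  ∂[v_1,v_4,v_6] = [v_4,v_6] − [v_1,v_6] + [v_1,v_4].
This gives a 18×12 integer matrix of rank 12; reducing to Smith normal form yields diagonal entries (1,1,1,1,1,1,1,1,1,1,1,2).

Computing H_k = (kernel of ∂_k) / (image of ∂_{k+1}):

  H_0: rank C_0 − rank ∂_1 = 7 − 6 = 1, and the invariant factors of ∂_1 are all 1, so H_0 ≅ Z.
  H_1: rank ker ∂_1 − rank ∂_2 = (18 − 6) − 12 = 0, and ∂_2 has invariant factor 2 > 1, so H_1 ≅ Z/2Z.
  H_2: rank ker ∂_2 − rank ∂_3 = (12 − 12) − 0 = 0, and there is no ∂_3, so H_2 ≅ 0.

As a check, the Euler characteristic is 7 − 18 + 12 = 1, which agrees with 1 − 0 + 0 = 1.

Hence the Betti numbers are b_0 = 1, b_1 = 0, b_2 = 0.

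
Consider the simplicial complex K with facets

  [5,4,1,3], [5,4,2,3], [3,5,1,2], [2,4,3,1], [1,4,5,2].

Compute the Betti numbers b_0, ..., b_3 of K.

Order the vertices as 1 < 2 < 3 < 4 < 5. Listing each simplex with vertices in this order, K has dimension 3 with simplices:

  0-simplices (5): [1], [2], [3], [4], [5]
  1-simplices (10): [1,2], [1,3], [1,4], [1,5], [2,3], [2,4], [2,5], [3,4], [3,5], [4,5]
  2-simplices (10): [1,2,3], [1,2,4], [1,2,5], [1,3,4], [1,3,5], [1,4,5], [2,3,4], [2,3,5], [2,4,5], [3,4,5]
  3-simplices (5): [1,2,3,4], [1,2,3,5], [1,2,4,5], [1,3,4,5], [2,3,4,5]

Hence C_0 ≅ Z^5, C_1 ≅ Z^10, C_2 ≅ Z^10, C_3 ≅ Z^5.

Boundary ∂_1: C_1 → C_0 maps an edge to its endpoints' difference, ∂[p,q] = q − p.
As a 5×10 matrix over Z this has rank 4, with invariant factors (1,1,1,1).

The boundary map ∂_2: C_2 → C_1 sends each 2-simplex [p,q,r] to [q,r] − [p,r] + [p,q]. For instance
  ∂[1,2,3] = [2,3] − [1,3] + [1,2],
  ∂[1,2,5] = [2,5] − [1,5] + [1,2].
This gives a 10×10 integer matrix of rank 6; reducing to Smith normal form yields diagonal entries (1,1,1,1,1,1).

The boundary map ∂_3: C_3 → C_2 sends each 3-simplex σ to the alternating sum Σ_i (−1)^i (σ with its i-th vertex removed). For instance
  ∂[1,2,3,5] = [2,3,5] − [1,3,5] + [1,2,5] − [1,2,3],
  ∂[1,2,3,4] = [2,3,4] − [1,3,4] + [1,2,4] − [1,2,3].
The 10×5 boundary matrix has rank 4 and Smith normal form diag(1,1,1,1).

From H_k ≅ ker(∂_k) / im(∂_{k+1}) we obtain:

  H_0: rank C_0 − rank ∂_1 = 5 − 4 = 1, and the invariant factors of ∂_1 are all 1, so H_0 = Z.
  H_1: rank ker ∂_1 − rank ∂_2 = (10 − 4) − 6 = 0, and the invariant factors of ∂_2 are all 1, so H_1 = 0.
  H_2: rank ker ∂_2 − rank ∂_3 = (10 − 6) − 4 = 0, and the invariant factors of ∂_3 are all 1, so H_2 = 0.
  H_3: rank ker ∂_3 − rank ∂_4 = (5 − 4) − 0 = 1, and there is no ∂_4, so H_3 = Z.

(K is a triangulation of the 3-sphere S^3.)

Hence the Betti numbers are b_0 = 1, b_1 = 0, b_2 = 0, b_3 = 1.

b_0 = 1, b_1 = 0, b_2 = 0, b_3 = 1.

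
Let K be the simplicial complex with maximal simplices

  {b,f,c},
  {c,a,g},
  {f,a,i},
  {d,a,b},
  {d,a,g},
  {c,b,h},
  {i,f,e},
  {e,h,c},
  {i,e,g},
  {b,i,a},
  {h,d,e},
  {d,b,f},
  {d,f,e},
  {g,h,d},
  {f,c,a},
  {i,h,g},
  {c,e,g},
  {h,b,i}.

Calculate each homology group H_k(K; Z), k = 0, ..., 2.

H_0 = Z,  H_1 = Z ⊕ Z/2Z,  H_2 = 0.

Take the total order a < b < c < d < e < f < g < h < i on the vertex set. Then K (dimension 2) consists of the simplices:

  0-simplices (9): a, b, c, d, e, f, g, h, i
  1-simplices (27): ab, ac, ad, af, ag, ai, bc, bd, bf, bh, bi, ce, cf, cg, ch, de, df, dg, dh, ef, eg, eh, ei, fi, gh, gi, hi
  2-simplices (18): abd, abi, acf, acg, adg, afi, bcf, bch, bdf, bhi, ceg, ceh, def, deh, dgh, efi, egi, ghi

giving chain groups C_0 ≅ Z^9, C_1 ≅ Z^27, C_2 ≅ Z^18.

The boundary map ∂_1: C_1 → C_0 sends each edge [p,q] (with p < q) to q − p.
The 9×27 boundary matrix has rank 8 and Smith normal form diag(1,1,1,1,1,1,1,1).

Boundary ∂_2: C_2 → C_1 sends each 2-simplex [p,q,r] to [q,r] − [p,r] + [p,q]. For instance
  ∂acg = cg − ag + ac,
  ∂ghi = hi − gi + gh.
This gives a 27×18 integer matrix of rank 18; reducing to Smith normal form yields diagonal entries (1,1,1,1,1,1,1,1,1,1,1,1,1,1,1,1,1,2).

Reading off H_k = ker ∂_k / im ∂_{k+1}:

  H_0: rank C_0 − rank ∂_1 = 9 − 8 = 1, and the invariant factors of ∂_1 are all 1, so H_0 ≅ Z.
  H_1: rank ker ∂_1 − rank ∂_2 = (27 − 8) − 18 = 1, and ∂_2 has invariant factor 2 > 1, so H_1 ≅ Z ⊕ Z/2Z.
  H_2: rank ker ∂_2 − rank ∂_3 = (18 − 18) − 0 = 0, and there is no ∂_3, so H_2 ≅ 0.

As a check, the Euler characteristic is 9 − 27 + 18 = 0, which agrees with 1 − 1 + 0 = 0.
(K is a triangulation of the Klein bottle.)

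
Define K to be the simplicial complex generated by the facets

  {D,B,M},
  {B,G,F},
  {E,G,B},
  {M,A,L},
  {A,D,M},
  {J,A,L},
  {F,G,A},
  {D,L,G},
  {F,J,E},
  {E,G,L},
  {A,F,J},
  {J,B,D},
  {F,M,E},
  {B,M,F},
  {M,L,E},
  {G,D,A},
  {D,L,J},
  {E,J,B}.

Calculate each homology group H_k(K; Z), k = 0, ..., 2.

Fix the vertex order A < B < D < E < F < G < J < L < M and write every simplex with vertices in increasing order. Then dim K = 2 and the simplices of K are:

  0-simplices (9): A, B, D, E, F, G, J, L, M
  1-simplices (27): AD, AF, AG, AJ, AL, AM, BD, BE, BF, BG, BJ, BM, DG, DJ, DL, DM, EF, EG, EJ, EL, EM, FG, FJ, FM, GL, JL, LM
  2-simplices (18): ADG, ADM, AFG, AFJ, AJL, ALM, BDJ, BDM, BEG, BEJ, BFG, BFM, DGL, DJL, EFJ, EFM, EGL, ELM

so the chain groups are C_0 ≅ Z^9, C_1 ≅ Z^27, C_2 ≅ Z^18.

The boundary map ∂_1: C_1 → C_0 maps an edge to its endpoints' difference, ∂[p,q] = q − p. For instance
  ∂JL = L − J.
As a 9×27 matrix over Z this has rank 8, with invariant factors (1,1,1,1,1,1,1,1).

Boundary ∂_2: C_2 → C_1 acts by ∂[p,q,r] = [q,r] − [p,r] + [p,q]. For instance
  ∂ADM = DM − AM + AD,
  ∂BEJ = EJ − BJ + BE.
As a 27×18 matrix over Z this has rank 18, with invariant factors (1,1,1,1,1,1,1,1,1,1,1,1,1,1,1,1,1,2).

Now H_k = ker ∂_k / im ∂_{k+1}, so:

  H_0: rank C_0 − rank ∂_1 = 9 − 8 = 1, and the invariant factors of ∂_1 are all 1, so H_0 ≅ Z.
  H_1: rank ker ∂_1 − rank ∂_2 = (27 − 8) − 18 = 1, and ∂_2 has invariant factor 2 > 1, so H_1 ≅ Z ⊕ Z/2Z.
  H_2: rank ker ∂_2 − rank ∂_3 = (18 − 18) − 0 = 0, and there is no ∂_3, so H_2 ≅ 0.

H_0 ≅ Z,  H_1 ≅ Z ⊕ Z/2Z,  H_2 = 0.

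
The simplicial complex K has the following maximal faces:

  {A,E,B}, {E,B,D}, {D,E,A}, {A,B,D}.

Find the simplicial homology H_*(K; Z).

H_0 ≅ Z,  H_1 = 0,  H_2 ≅ Z.

Order the vertices as A < B < D < E. Listing each simplex with vertices in this order, K has dimension 2 with simplices:

  0-simplices (4): A, B, D, E
  1-simplices (6): AB, AD, AE, BD, BE, DE
  2-simplices (4): ABD, ABE, ADE, BDE

so the chain groups are C_0 ≅ Z^4, C_1 ≅ Z^6, C_2 ≅ Z^4.

∂_1: C_1 → C_0 is given by ∂[p,q] = [q] − [p].
As a 4×6 matrix over Z this has rank 3, with invariant factors (1,1,1).

∂_2: C_2 → C_1 acts by ∂[p,q,r] = [q,r] − [p,r] + [p,q]. For instance
  ∂ABD = BD − AD + AB,
  ∂ADE = DE − AE + AD.
The resulting 6×4 matrix has rank 3, and its Smith normal form has invariant factors (1,1,1).

Now H_k = ker ∂_k / im ∂_{k+1}, so:

  H_0: rank C_0 − rank ∂_1 = 4 − 3 = 1, and the invariant factors of ∂_1 are all 1, so H_0 = Z.
  H_1: rank ker ∂_1 − rank ∂_2 = (6 − 3) − 3 = 0, and the invariant factors of ∂_2 are all 1, so H_1 = 0.
  H_2: rank ker ∂_2 − rank ∂_3 = (4 − 3) − 0 = 1, and there is no ∂_3, so H_2 = Z.

As a check, the Euler characteristic is 4 − 6 + 4 = 2, which agrees with 1 − 0 + 1 = 2.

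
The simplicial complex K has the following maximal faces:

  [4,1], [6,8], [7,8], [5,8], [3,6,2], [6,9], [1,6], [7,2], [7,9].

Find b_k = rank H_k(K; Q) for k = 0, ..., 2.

Order the vertices as 1 < 2 < 3 < 4 < 5 < 6 < 7 < 8 < 9. Listing each simplex with vertices in this order, K has dimension 2 with simplices:

  0-simplices (9): [1], [2], [3], [4], [5], [6], [7], [8], [9]
  1-simplices (11): [1,4], [1,6], [2,3], [2,6], [2,7], [3,6], [5,8], [6,8], [6,9], [7,8], [7,9]
  2-simplices (1): [2,3,6]

giving chain groups C_0 ≅ Z^9, C_1 ≅ Z^11, C_2 ≅ Z^1.

∂_1: C_1 → C_0 sends each edge [p,q] (with p < q) to q − p.
As a 9×11 matrix over Z this has rank 8, with invariant factors (1,1,1,1,1,1,1,1).

∂_2: C_2 → C_1 acts by ∂[p,q,r] = [q,r] − [p,r] + [p,q]. For instance
  ∂[2,3,6] = [3,6] − [2,6] + [2,3].
This gives a 11×1 integer matrix of rank 1; reducing to Smith normal form yields diagonal entries (1).

Reading off H_k = ker ∂_k / im ∂_{k+1}:

  H_0: rank C_0 − rank ∂_1 = 9 − 8 = 1, and the invariant factors of ∂_1 are all 1, so H_0 = Z.
  H_1: rank ker ∂_1 − rank ∂_2 = (11 − 8) − 1 = 2, and the invariant factors of ∂_2 are all 1, so H_1 = Z^2.
  H_2: rank ker ∂_2 − rank ∂_3 = (1 − 1) − 0 = 0, and there is no ∂_3, so H_2 = 0.

Hence the Betti numbers are b_0 = 1, b_1 = 2, b_2 = 0.

b_0 = 1, b_1 = 2, b_2 = 0.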